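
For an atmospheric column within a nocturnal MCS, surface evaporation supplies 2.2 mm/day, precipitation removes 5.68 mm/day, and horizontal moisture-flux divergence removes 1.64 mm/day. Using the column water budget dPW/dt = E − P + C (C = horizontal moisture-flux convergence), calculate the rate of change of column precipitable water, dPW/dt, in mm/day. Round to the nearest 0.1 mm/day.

dPW/dt ≈ -5.1 mm/day

dPW/dt = E − P + C = 2.2 − 5.68 + (-1.64) = -5.1 mm/day.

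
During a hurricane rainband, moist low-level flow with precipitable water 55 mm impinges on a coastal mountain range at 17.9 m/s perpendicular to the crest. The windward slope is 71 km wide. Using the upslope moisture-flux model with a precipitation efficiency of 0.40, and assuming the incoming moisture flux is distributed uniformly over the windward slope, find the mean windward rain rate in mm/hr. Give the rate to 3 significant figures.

Incoming column moisture flux per unit ridge length: F = V × PW = 17.9 × 55 = 984.5 mm·m/s.
Spread over the 71 km slope with efficiency ε = 0.40: R = ε·F/W = 0.40 × 984.5 / 71000 m = 5.546e-03 mm/s.
R = 5.546e-03 × 3600 = 20.0 mm/hr.

R ≈ 20.0 mm/hr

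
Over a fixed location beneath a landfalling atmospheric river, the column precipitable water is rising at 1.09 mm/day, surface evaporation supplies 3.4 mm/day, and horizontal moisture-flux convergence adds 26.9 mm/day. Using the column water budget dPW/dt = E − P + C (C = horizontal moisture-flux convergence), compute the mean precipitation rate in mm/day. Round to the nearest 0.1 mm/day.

P ≈ 29.2 mm/day

dPW/dt = +1.09 mm/day.
P = E + C − dPW/dt = 3.4 + (26.9) − (+1.09) = 29.2 mm/day.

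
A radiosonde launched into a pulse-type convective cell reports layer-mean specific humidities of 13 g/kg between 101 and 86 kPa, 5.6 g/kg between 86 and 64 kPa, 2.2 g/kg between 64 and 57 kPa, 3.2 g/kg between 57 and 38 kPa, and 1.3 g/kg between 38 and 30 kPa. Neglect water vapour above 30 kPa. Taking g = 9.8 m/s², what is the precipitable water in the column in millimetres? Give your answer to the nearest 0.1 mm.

PW ≈ 41.3 mm

Precipitable water is the column-integrated vapour mass per unit area: PW = (1/g) Σ q̄ Δp, with q in kg/kg and Δp in Pa (1 kg/m² of water = 1 mm).
Layer 101–86 kPa: Δp = 150 hPa = 15000 Pa, q̄ = 0.013 kg/kg → 0.013 × 15000 / 9.8 = 19.90 mm
Layer 86–64 kPa: Δp = 220 hPa = 22000 Pa, q̄ = 0.0056 kg/kg → 0.0056 × 22000 / 9.8 = 12.57 mm
Layer 64–57 kPa: Δp = 70 hPa = 7000 Pa, q̄ = 0.0022 kg/kg → 0.0022 × 7000 / 9.8 = 1.57 mm
Layer 57–38 kPa: Δp = 190 hPa = 19000 Pa, q̄ = 0.0032 kg/kg → 0.0032 × 19000 / 9.8 = 6.20 mm
Layer 38–30 kPa: Δp = 80 hPa = 8000 Pa, q̄ = 0.0013 kg/kg → 0.0013 × 8000 / 9.8 = 1.06 mm
PW = 19.90 + 12.57 + 1.57 + 6.20 + 1.06 = 41.30 ≈ 41.3 mm.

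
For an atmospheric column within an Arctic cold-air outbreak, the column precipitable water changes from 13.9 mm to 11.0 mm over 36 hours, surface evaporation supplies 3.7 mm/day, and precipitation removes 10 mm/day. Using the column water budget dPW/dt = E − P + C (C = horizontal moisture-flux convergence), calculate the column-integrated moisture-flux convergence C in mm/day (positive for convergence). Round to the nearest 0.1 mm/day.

C ≈ 4.4 mm/day

dPW/dt = (11.0 − 13.9) mm / (36/24 day) = -1.933 mm/day.
C = dPW/dt − E + P = (-1.933) − 3.7 + 10 = 4.4 mm/day.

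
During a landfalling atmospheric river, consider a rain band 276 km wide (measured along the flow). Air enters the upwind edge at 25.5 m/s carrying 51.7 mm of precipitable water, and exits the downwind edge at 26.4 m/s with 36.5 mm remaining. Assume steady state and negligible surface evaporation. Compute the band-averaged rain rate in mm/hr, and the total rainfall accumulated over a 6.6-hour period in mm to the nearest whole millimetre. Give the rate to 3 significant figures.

R ≈ 4.63 mm/hr; total ≈ 31 mm

Column moisture flux per unit crosswind length is F = V × PW.
Inflow: F_in = 25.5 × 51.7 = 1318.35 mm·m/s
Outflow: F_out = 26.4 × 36.5 = 963.6 mm·m/s
Steady-state rate R = (F_in − F_out)/L = (1318.35 − 963.6) / 276000 m = 1.285e-03 mm/s.
R = 1.285e-03 × 3600 = 4.63 mm/hr.
Over 6.6 h: total = 4.63 × 6.6 = 30.558 ≈ 31 mm.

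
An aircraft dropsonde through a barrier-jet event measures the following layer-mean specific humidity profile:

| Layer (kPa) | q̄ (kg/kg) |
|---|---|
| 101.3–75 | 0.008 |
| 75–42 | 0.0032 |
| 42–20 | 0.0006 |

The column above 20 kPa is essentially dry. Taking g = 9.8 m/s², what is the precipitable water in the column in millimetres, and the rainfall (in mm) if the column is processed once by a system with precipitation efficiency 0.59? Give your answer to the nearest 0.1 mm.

Precipitable water is the column-integrated vapour mass per unit area: PW = (1/g) Σ q̄ Δp, with q in kg/kg and Δp in Pa (1 kg/m² of water = 1 mm).
Layer 101.3–75 kPa: Δp = 263 hPa = 26300 Pa, q̄ = 0.008 kg/kg → 0.008 × 26300 / 9.8 = 21.47 mm
Layer 75–42 kPa: Δp = 330 hPa = 33000 Pa, q̄ = 0.0032 kg/kg → 0.0032 × 33000 / 9.8 = 10.78 mm
Layer 42–20 kPa: Δp = 220 hPa = 22000 Pa, q̄ = 0.0006 kg/kg → 0.0006 × 22000 / 9.8 = 1.35 mm
PW = 21.47 + 10.78 + 1.35 = 33.60 ≈ 33.6 mm.
Rainfall = ε × PW = 0.59 × 33.6 = 19.8 mm.

PW ≈ 33.6 mm; rainfall ≈ 19.8 mm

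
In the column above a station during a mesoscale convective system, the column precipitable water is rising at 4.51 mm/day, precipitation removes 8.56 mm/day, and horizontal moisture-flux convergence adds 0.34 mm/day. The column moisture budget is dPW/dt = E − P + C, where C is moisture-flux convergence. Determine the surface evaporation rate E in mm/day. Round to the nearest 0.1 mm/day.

dPW/dt = +4.51 mm/day.
E = dPW/dt + P − C = (+4.51) + 8.56 − (0.34) = 12.7 mm/day.

E ≈ 12.7 mm/day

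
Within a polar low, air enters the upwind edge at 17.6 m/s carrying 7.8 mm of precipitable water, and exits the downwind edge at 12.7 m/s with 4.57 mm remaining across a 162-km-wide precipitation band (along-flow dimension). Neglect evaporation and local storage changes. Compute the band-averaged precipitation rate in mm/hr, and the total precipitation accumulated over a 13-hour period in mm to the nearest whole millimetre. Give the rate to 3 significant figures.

R ≈ 1.76 mm/hr; total ≈ 23 mm

Column moisture flux per unit crosswind length is F = V × PW.
Inflow: F_in = 17.6 × 7.8 = 137.28 mm·m/s
Outflow: F_out = 12.7 × 4.57 = 58.039 mm·m/s
Steady-state rate R = (F_in − F_out)/L = (137.28 − 58.039) / 162000 m = 4.891e-04 mm/s.
R = 4.891e-04 × 3600 = 1.76 mm/hr.
Over 13 h: total = 1.76 × 13 = 22.88 ≈ 23 mm.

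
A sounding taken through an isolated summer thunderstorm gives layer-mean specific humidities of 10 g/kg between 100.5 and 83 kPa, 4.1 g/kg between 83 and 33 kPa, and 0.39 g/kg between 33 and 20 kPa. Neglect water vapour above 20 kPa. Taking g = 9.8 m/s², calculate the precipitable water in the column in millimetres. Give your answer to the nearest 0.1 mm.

Precipitable water is the column-integrated vapour mass per unit area: PW = (1/g) Σ q̄ Δp, with q in kg/kg and Δp in Pa (1 kg/m² of water = 1 mm).
Layer 100.5–83 kPa: Δp = 175 hPa = 17500 Pa, q̄ = 0.01 kg/kg → 0.01 × 17500 / 9.8 = 17.86 mm
Layer 83–33 kPa: Δp = 500 hPa = 50000 Pa, q̄ = 0.0041 kg/kg → 0.0041 × 50000 / 9.8 = 20.92 mm
Layer 33–20 kPa: Δp = 130 hPa = 13000 Pa, q̄ = 0.00039 kg/kg → 0.00039 × 13000 / 9.8 = 0.52 mm
PW = 17.86 + 20.92 + 0.52 = 39.30 ≈ 39.3 mm.

PW ≈ 39.3 mm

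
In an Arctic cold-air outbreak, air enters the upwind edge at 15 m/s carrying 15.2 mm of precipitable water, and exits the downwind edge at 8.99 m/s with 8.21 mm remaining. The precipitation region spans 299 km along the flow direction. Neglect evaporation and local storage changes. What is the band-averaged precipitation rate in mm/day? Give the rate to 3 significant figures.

R ≈ 44.6 mm/day

Column moisture flux per unit crosswind length is F = V × PW.
Inflow: F_in = 15 × 15.2 = 228 mm·m/s
Outflow: F_out = 8.99 × 8.21 = 73.8079 mm·m/s
Steady-state rate R = (F_in − F_out)/L = (228 − 73.8079) / 299000 m = 5.157e-04 mm/s.
R = 5.157e-04 × 3600 × 24 = 44.6 mm/day.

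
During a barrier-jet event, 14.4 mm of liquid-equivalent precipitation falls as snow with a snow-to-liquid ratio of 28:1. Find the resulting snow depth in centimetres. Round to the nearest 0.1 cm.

Snow depth = liquid × ratio = 14.4 mm × 28 = 403.2 mm = 40.3 cm.

snow depth ≈ 40.3 cm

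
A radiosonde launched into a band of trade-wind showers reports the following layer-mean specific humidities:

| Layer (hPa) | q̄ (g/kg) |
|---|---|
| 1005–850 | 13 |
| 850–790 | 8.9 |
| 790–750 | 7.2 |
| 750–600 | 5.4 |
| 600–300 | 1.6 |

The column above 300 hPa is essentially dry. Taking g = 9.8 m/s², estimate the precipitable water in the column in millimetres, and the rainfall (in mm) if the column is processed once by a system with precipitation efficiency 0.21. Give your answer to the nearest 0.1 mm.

Precipitable water is the column-integrated vapour mass per unit area: PW = (1/g) Σ q̄ Δp, with q in kg/kg and Δp in Pa (1 kg/m² of water = 1 mm).
Layer 1005–850 hPa: Δp = 155 hPa = 15500 Pa, q̄ = 0.013 kg/kg → 0.013 × 15500 / 9.8 = 20.56 mm
Layer 850–790 hPa: Δp = 60 hPa = 6000 Pa, q̄ = 0.0089 kg/kg → 0.0089 × 6000 / 9.8 = 5.45 mm
Layer 790–750 hPa: Δp = 40 hPa = 4000 Pa, q̄ = 0.0072 kg/kg → 0.0072 × 4000 / 9.8 = 2.94 mm
Layer 750–600 hPa: Δp = 150 hPa = 15000 Pa, q̄ = 0.0054 kg/kg → 0.0054 × 15000 / 9.8 = 8.27 mm
Layer 600–300 hPa: Δp = 300 hPa = 30000 Pa, q̄ = 0.0016 kg/kg → 0.0016 × 30000 / 9.8 = 4.90 mm
PW = 20.56 + 5.45 + 2.94 + 8.27 + 4.90 = 42.12 ≈ 42.1 mm.
Rainfall = ε × PW = 0.21 × 42.1 = 8.8 mm.

PW ≈ 42.1 mm; rainfall ≈ 8.8 mm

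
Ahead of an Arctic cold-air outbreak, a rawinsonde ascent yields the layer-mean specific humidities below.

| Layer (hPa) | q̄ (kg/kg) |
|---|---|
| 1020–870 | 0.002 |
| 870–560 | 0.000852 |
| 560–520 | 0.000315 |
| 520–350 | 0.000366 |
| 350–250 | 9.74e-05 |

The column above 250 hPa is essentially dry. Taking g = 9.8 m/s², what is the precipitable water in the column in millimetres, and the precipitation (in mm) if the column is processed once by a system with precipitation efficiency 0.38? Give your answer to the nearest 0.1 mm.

PW ≈ 6.6 mm; precipitation ≈ 2.5 mm

Precipitable water is the column-integrated vapour mass per unit area: PW = (1/g) Σ q̄ Δp, with q in kg/kg and Δp in Pa (1 kg/m² of water = 1 mm).
Layer 1020–870 hPa: Δp = 150 hPa = 15000 Pa, q̄ = 0.002 kg/kg → 0.002 × 15000 / 9.8 = 3.06 mm
Layer 870–560 hPa: Δp = 310 hPa = 31000 Pa, q̄ = 0.000852 kg/kg → 0.000852 × 31000 / 9.8 = 2.70 mm
Layer 560–520 hPa: Δp = 40 hPa = 4000 Pa, q̄ = 0.000315 kg/kg → 0.000315 × 4000 / 9.8 = 0.13 mm
Layer 520–350 hPa: Δp = 170 hPa = 17000 Pa, q̄ = 0.000366 kg/kg → 0.000366 × 17000 / 9.8 = 0.63 mm
Layer 350–250 hPa: Δp = 100 hPa = 10000 Pa, q̄ = 9.74e-05 kg/kg → 9.74e-05 × 10000 / 9.8 = 0.10 mm
PW = 3.06 + 2.70 + 0.13 + 0.63 + 0.10 = 6.62 ≈ 6.6 mm.
Precipitation = ε × PW = 0.38 × 6.6 = 2.5 mm.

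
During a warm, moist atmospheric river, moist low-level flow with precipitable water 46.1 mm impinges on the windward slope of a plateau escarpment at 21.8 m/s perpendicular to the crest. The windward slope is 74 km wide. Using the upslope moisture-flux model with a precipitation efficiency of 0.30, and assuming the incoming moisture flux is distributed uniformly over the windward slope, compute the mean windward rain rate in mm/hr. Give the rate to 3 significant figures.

R ≈ 14.7 mm/hr

Incoming column moisture flux per unit ridge length: F = V × PW = 21.8 × 46.1 = 1004.98 mm·m/s.
Spread over the 74 km slope with efficiency ε = 0.30: R = ε·F/W = 0.30 × 1004.98 / 74000 m = 4.074e-03 mm/s.
R = 4.074e-03 × 3600 = 14.7 mm/hr.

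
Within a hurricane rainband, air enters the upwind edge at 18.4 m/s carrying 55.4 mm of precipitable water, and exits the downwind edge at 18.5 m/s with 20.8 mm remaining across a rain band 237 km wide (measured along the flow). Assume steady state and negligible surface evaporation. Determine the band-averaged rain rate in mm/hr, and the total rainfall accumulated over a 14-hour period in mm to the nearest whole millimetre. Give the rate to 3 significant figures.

R ≈ 9.64 mm/hr; total ≈ 135 mm

Column moisture flux per unit crosswind length is F = V × PW.
Inflow: F_in = 18.4 × 55.4 = 1019.36 mm·m/s
Outflow: F_out = 18.5 × 20.8 = 384.8 mm·m/s
Steady-state rate R = (F_in − F_out)/L = (1019.36 − 384.8) / 237000 m = 2.677e-03 mm/s.
R = 2.677e-03 × 3600 = 9.64 mm/hr.
Over 14 h: total = 9.64 × 14 = 134.96 ≈ 135 mm.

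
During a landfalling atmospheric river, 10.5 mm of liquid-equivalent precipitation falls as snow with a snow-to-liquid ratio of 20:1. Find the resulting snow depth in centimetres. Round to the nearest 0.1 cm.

snow depth ≈ 21.0 cm

Snow depth = liquid × ratio = 10.5 mm × 20 = 210 mm = 21.0 cm.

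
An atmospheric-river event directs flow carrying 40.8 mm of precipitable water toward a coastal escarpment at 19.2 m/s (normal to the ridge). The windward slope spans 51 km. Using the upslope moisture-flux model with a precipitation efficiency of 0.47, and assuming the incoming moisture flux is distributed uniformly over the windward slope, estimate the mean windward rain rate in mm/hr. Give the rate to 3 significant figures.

Incoming column moisture flux per unit ridge length: F = V × PW = 19.2 × 40.8 = 783.36 mm·m/s.
Spread over the 51 km slope with efficiency ε = 0.47: R = ε·F/W = 0.47 × 783.36 / 51000 m = 7.219e-03 mm/s.
R = 7.219e-03 × 3600 = 26.0 mm/hr.

R ≈ 26.0 mm/hr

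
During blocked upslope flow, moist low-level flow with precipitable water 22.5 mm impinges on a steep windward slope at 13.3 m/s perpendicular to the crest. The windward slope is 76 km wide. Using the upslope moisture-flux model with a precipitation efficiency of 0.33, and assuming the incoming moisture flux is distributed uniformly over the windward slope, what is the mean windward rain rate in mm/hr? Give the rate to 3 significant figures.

R ≈ 4.68 mm/hr

Incoming column moisture flux per unit ridge length: F = V × PW = 13.3 × 22.5 = 299.25 mm·m/s.
Spread over the 76 km slope with efficiency ε = 0.33: R = ε·F/W = 0.33 × 299.25 / 76000 m = 1.299e-03 mm/s.
R = 1.299e-03 × 3600 = 4.68 mm/hr.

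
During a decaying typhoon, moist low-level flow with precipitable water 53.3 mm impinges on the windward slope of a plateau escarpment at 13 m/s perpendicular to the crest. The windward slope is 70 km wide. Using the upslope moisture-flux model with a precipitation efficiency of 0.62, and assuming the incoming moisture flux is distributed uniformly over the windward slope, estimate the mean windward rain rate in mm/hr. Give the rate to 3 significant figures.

R ≈ 22.1 mm/hr

Incoming column moisture flux per unit ridge length: F = V × PW = 13 × 53.3 = 692.9 mm·m/s.
Spread over the 70 km slope with efficiency ε = 0.62: R = ε·F/W = 0.62 × 692.9 / 70000 m = 6.137e-03 mm/s.
R = 6.137e-03 × 3600 = 22.1 mm/hr.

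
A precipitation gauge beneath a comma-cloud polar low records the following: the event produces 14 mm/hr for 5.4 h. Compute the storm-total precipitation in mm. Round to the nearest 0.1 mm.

total ≈ 75.6 mm

Total = Σ Rᵢ Δtᵢ = 14 × 5.4
      = 75.6 = 75.6 mm.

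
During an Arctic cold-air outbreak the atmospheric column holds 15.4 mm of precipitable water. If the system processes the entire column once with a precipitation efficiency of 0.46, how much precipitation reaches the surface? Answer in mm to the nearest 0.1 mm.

Precipitation = ε × PW = 0.46 × 15.4 = 7.1 mm.

precipitation ≈ 7.1 mm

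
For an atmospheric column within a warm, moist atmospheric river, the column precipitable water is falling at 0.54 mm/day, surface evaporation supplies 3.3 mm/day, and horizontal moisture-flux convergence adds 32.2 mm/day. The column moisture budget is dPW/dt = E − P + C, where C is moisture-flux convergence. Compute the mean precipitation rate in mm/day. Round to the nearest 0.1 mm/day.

P ≈ 36.0 mm/day

dPW/dt = -0.54 mm/day.
P = E + C − dPW/dt = 3.3 + (32.2) − (-0.54) = 36.0 mm/day.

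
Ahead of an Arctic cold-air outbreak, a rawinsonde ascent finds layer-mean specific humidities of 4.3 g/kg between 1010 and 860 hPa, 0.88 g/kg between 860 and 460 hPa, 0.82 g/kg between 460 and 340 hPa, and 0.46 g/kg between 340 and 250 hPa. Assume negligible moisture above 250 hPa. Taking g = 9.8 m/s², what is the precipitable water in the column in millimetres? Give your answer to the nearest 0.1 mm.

PW ≈ 11.6 mm

Precipitable water is the column-integrated vapour mass per unit area: PW = (1/g) Σ q̄ Δp, with q in kg/kg and Δp in Pa (1 kg/m² of water = 1 mm).
Layer 1010–860 hPa: Δp = 150 hPa = 15000 Pa, q̄ = 0.0043 kg/kg → 0.0043 × 15000 / 9.8 = 6.58 mm
Layer 860–460 hPa: Δp = 400 hPa = 40000 Pa, q̄ = 0.00088 kg/kg → 0.00088 × 40000 / 9.8 = 3.59 mm
Layer 460–340 hPa: Δp = 120 hPa = 12000 Pa, q̄ = 0.00082 kg/kg → 0.00082 × 12000 / 9.8 = 1.00 mm
Layer 340–250 hPa: Δp = 90 hPa = 9000 Pa, q̄ = 0.00046 kg/kg → 0.00046 × 9000 / 9.8 = 0.42 mm
PW = 6.58 + 3.59 + 1.00 + 0.42 = 11.59 ≈ 11.6 mm.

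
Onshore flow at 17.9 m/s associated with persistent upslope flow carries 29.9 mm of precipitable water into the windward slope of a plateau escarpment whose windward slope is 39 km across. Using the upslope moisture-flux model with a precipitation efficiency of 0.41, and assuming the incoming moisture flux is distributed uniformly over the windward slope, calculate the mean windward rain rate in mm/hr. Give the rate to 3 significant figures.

Incoming column moisture flux per unit ridge length: F = V × PW = 17.9 × 29.9 = 535.21 mm·m/s.
Spread over the 39 km slope with efficiency ε = 0.41: R = ε·F/W = 0.41 × 535.21 / 39000 m = 5.627e-03 mm/s.
R = 5.627e-03 × 3600 = 20.3 mm/hr.

R ≈ 20.3 mm/hr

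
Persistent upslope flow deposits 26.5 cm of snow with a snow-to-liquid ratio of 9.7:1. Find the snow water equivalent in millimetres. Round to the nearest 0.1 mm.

SWE = snow depth / ratio = 26.5 cm / 9.7 = 2.732 cm = 27.3 mm.

SWE ≈ 27.3 mm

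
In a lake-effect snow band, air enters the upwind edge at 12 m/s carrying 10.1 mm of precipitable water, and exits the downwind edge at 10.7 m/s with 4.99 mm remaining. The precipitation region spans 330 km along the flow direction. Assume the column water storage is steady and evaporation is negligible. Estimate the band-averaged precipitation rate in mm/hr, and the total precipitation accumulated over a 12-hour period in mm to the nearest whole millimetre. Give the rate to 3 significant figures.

Column moisture flux per unit crosswind length is F = V × PW.
Inflow: F_in = 12 × 10.1 = 121.2 mm·m/s
Outflow: F_out = 10.7 × 4.99 = 53.393 mm·m/s
Steady-state rate R = (F_in − F_out)/L = (121.2 − 53.393) / 330000 m = 2.055e-04 mm/s.
R = 2.055e-04 × 3600 = 0.740 mm/hr.
Over 12 h: total = 0.740 × 12 = 8.88 ≈ 9 mm.

R ≈ 0.740 mm/hr; total ≈ 9 mm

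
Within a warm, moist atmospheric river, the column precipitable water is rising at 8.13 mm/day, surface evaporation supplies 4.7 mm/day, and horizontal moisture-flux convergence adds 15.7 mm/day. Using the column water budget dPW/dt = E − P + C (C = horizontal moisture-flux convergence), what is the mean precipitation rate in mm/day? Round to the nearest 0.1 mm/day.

dPW/dt = +8.13 mm/day.
P = E + C − dPW/dt = 4.7 + (15.7) − (+8.13) = 12.3 mm/day.

P ≈ 12.3 mm/day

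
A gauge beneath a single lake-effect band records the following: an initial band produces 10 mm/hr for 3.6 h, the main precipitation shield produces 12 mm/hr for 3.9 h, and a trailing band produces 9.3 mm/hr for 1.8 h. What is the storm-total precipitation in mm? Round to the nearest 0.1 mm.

total ≈ 99.5 mm

Total = Σ Rᵢ Δtᵢ = 10 × 3.6 + 12 × 3.9 + 9.3 × 1.8
      = 36 + 46.8 + 16.74 = 99.5 mm.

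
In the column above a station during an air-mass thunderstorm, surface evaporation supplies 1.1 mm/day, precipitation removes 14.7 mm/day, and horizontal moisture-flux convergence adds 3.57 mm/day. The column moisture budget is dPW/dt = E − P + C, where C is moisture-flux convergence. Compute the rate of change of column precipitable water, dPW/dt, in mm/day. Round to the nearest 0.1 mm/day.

dPW/dt ≈ -10.0 mm/day

dPW/dt = E − P + C = 1.1 − 14.7 + (3.57) = -10.0 mm/day.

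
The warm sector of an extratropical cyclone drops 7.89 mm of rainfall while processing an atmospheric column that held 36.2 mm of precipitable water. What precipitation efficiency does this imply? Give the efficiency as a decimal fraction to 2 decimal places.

ε = rainfall / PW = 7.89 / 36.2 = 0.22.

ε ≈ 0.22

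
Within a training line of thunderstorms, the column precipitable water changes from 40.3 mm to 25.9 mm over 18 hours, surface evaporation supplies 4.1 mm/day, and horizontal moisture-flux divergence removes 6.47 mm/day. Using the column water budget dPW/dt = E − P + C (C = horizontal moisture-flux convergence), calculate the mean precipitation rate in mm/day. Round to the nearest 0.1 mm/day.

dPW/dt = (25.9 − 40.3) mm / (18/24 day) = -19.200 mm/day.
P = E + C − dPW/dt = 4.1 + (-6.47) − (-19.200) = 16.8 mm/day.

P ≈ 16.8 mm/day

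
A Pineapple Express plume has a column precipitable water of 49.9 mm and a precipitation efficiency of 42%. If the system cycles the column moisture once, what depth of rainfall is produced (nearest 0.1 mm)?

Rainfall = ε × PW = 0.42 × 49.9 = 21.0 mm.

rainfall ≈ 21.0 mm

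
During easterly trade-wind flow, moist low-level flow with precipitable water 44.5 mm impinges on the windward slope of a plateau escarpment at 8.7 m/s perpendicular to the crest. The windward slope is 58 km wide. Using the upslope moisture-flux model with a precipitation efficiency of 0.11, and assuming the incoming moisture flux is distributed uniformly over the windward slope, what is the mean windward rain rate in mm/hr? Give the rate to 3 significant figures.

Incoming column moisture flux per unit ridge length: F = V × PW = 8.7 × 44.5 = 387.15 mm·m/s.
Spread over the 58 km slope with efficiency ε = 0.11: R = ε·F/W = 0.11 × 387.15 / 58000 m = 7.342e-04 mm/s.
R = 7.342e-04 × 3600 = 2.64 mm/hr.

R ≈ 2.64 mm/hr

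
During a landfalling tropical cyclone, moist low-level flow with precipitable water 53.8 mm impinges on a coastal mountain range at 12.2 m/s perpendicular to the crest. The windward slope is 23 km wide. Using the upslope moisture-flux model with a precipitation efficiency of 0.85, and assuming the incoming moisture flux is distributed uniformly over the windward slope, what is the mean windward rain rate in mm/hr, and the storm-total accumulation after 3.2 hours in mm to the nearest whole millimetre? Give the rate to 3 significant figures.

Incoming column moisture flux per unit ridge length: F = V × PW = 12.2 × 53.8 = 656.36 mm·m/s.
Spread over the 23 km slope with efficiency ε = 0.85: R = ε·F/W = 0.85 × 656.36 / 23000 m = 2.426e-02 mm/s.
R = 2.426e-02 × 3600 = 87.3 mm/hr.
Over 3.2 h: total = 87.3 × 3.2 = 279.36 ≈ 279 mm.

R ≈ 87.3 mm/hr; total ≈ 279 mm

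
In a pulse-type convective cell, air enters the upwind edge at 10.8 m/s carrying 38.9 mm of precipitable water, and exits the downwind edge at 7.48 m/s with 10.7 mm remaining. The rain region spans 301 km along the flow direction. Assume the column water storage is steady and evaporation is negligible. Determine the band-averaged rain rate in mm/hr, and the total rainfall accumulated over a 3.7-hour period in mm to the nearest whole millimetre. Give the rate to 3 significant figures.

Column moisture flux per unit crosswind length is F = V × PW.
Inflow: F_in = 10.8 × 38.9 = 420.12 mm·m/s
Outflow: F_out = 7.48 × 10.7 = 80.036 mm·m/s
Steady-state rate R = (F_in − F_out)/L = (420.12 − 80.036) / 301000 m = 1.130e-03 mm/s.
R = 1.130e-03 × 3600 = 4.07 mm/hr.
Over 3.7 h: total = 4.07 × 3.7 = 15.059 ≈ 15 mm.

R ≈ 4.07 mm/hr; total ≈ 15 mm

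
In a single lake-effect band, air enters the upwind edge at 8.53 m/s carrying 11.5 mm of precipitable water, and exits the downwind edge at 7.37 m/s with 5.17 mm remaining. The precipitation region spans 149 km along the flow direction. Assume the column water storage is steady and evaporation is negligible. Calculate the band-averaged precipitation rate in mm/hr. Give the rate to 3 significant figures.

R ≈ 1.45 mm/hr

Column moisture flux per unit crosswind length is F = V × PW.
Inflow: F_in = 8.53 × 11.5 = 98.095 mm·m/s
Outflow: F_out = 7.37 × 5.17 = 38.1029 mm·m/s
Steady-state rate R = (F_in − F_out)/L = (98.095 − 38.1029) / 149000 m = 4.026e-04 mm/s.
R = 4.026e-04 × 3600 = 1.45 mm/hr.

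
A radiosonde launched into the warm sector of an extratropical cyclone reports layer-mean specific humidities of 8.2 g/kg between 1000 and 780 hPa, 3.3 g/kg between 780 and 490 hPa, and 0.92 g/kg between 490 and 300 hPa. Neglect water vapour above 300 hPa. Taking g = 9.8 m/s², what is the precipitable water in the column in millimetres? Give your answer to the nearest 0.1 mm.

PW ≈ 30.0 mm

Precipitable water is the column-integrated vapour mass per unit area: PW = (1/g) Σ q̄ Δp, with q in kg/kg and Δp in Pa (1 kg/m² of water = 1 mm).
Layer 1000–780 hPa: Δp = 220 hPa = 22000 Pa, q̄ = 0.0082 kg/kg → 0.0082 × 22000 / 9.8 = 18.41 mm
Layer 780–490 hPa: Δp = 290 hPa = 29000 Pa, q̄ = 0.0033 kg/kg → 0.0033 × 29000 / 9.8 = 9.77 mm
Layer 490–300 hPa: Δp = 190 hPa = 19000 Pa, q̄ = 0.00092 kg/kg → 0.00092 × 19000 / 9.8 = 1.78 mm
PW = 18.41 + 9.77 + 1.78 = 29.96 ≈ 30.0 mm.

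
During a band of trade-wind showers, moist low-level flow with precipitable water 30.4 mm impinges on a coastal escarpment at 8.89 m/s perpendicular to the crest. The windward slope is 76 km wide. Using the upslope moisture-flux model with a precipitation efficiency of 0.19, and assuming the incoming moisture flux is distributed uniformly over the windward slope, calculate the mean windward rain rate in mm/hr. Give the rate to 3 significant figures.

Incoming column moisture flux per unit ridge length: F = V × PW = 8.89 × 30.4 = 270.256 mm·m/s.
Spread over the 76 km slope with efficiency ε = 0.19: R = ε·F/W = 0.19 × 270.256 / 76000 m = 6.756e-04 mm/s.
R = 6.756e-04 × 3600 = 2.43 mm/hr.

R ≈ 2.43 mm/hr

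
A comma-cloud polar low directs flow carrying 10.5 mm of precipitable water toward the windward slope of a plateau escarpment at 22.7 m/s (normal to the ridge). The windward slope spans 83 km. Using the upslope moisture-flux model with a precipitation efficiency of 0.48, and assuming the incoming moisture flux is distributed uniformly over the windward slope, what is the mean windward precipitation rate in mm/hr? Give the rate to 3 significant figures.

Incoming column moisture flux per unit ridge length: F = V × PW = 22.7 × 10.5 = 238.35 mm·m/s.
Spread over the 83 km slope with efficiency ε = 0.48: R = ε·F/W = 0.48 × 238.35 / 83000 m = 1.378e-03 mm/s.
R = 1.378e-03 × 3600 = 4.96 mm/hr.

R ≈ 4.96 mm/hr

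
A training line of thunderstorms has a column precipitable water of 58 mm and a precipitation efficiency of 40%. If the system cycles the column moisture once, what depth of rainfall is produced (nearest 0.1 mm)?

rainfall ≈ 23.2 mm

Rainfall = ε × PW = 0.40 × 58 = 23.2 mm.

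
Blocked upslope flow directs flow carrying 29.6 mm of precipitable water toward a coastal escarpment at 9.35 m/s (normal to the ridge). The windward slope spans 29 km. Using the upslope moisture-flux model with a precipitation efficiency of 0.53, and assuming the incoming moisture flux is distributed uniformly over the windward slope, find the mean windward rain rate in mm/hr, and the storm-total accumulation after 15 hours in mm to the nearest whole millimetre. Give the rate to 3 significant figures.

Incoming column moisture flux per unit ridge length: F = V × PW = 9.35 × 29.6 = 276.76 mm·m/s.
Spread over the 29 km slope with efficiency ε = 0.53: R = ε·F/W = 0.53 × 276.76 / 29000 m = 5.058e-03 mm/s.
R = 5.058e-03 × 3600 = 18.2 mm/hr.
Over 15 h: total = 18.2 × 15 = 273 mm.

R ≈ 18.2 mm/hr; total ≈ 273 mm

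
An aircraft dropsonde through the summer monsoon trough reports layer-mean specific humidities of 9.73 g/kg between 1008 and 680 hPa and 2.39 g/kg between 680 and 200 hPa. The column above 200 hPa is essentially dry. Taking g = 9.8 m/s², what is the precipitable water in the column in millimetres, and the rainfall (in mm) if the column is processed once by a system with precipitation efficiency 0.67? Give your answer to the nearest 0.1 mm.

PW ≈ 44.3 mm; rainfall ≈ 29.7 mm

Precipitable water is the column-integrated vapour mass per unit area: PW = (1/g) Σ q̄ Δp, with q in kg/kg and Δp in Pa (1 kg/m² of water = 1 mm).
Layer 1008–680 hPa: Δp = 328 hPa = 32800 Pa, q̄ = 0.00973 kg/kg → 0.00973 × 32800 / 9.8 = 32.57 mm
Layer 680–200 hPa: Δp = 480 hPa = 48000 Pa, q̄ = 0.00239 kg/kg → 0.00239 × 48000 / 9.8 = 11.71 mm
PW = 32.57 + 11.71 = 44.28 ≈ 44.3 mm.
Rainfall = ε × PW = 0.67 × 44.3 = 29.7 mm.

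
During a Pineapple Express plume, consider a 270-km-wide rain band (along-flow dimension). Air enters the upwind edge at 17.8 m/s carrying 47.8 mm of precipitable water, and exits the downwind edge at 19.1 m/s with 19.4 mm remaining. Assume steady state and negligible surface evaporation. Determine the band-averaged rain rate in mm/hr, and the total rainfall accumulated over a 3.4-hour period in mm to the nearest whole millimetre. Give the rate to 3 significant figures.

Column moisture flux per unit crosswind length is F = V × PW.
Inflow: F_in = 17.8 × 47.8 = 850.84 mm·m/s
Outflow: F_out = 19.1 × 19.4 = 370.54 mm·m/s
Steady-state rate R = (F_in − F_out)/L = (850.84 − 370.54) / 270000 m = 1.779e-03 mm/s.
R = 1.779e-03 × 3600 = 6.40 mm/hr.
Over 3.4 h: total = 6.40 × 3.4 = 21.76 ≈ 22 mm.

R ≈ 6.40 mm/hr; total ≈ 22 mm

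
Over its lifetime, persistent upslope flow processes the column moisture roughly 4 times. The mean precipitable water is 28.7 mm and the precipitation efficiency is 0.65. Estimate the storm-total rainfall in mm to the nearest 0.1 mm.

rainfall ≈ 74.6 mm

Each cycle deposits ε × PW = 0.65 × 28.7 = 18.655 mm.
Over 4 cycles: 4 × 18.655 = 74.6 mm.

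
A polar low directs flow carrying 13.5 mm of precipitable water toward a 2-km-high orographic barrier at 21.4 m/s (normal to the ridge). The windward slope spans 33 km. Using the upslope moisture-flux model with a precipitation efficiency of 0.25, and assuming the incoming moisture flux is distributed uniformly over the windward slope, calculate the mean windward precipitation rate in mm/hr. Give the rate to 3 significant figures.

R ≈ 7.88 mm/hr

Incoming column moisture flux per unit ridge length: F = V × PW = 21.4 × 13.5 = 288.9 mm·m/s.
Spread over the 33 km slope with efficiency ε = 0.25: R = ε·F/W = 0.25 × 288.9 / 33000 m = 2.189e-03 mm/s.
R = 2.189e-03 × 3600 = 7.88 mm/hr.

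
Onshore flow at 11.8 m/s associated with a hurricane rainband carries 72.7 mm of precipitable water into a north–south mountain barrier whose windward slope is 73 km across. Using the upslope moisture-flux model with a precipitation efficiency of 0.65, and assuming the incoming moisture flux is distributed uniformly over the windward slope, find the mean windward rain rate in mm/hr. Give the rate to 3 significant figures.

R ≈ 27.5 mm/hr

Incoming column moisture flux per unit ridge length: F = V × PW = 11.8 × 72.7 = 857.86 mm·m/s.
Spread over the 73 km slope with efficiency ε = 0.65: R = ε·F/W = 0.65 × 857.86 / 73000 m = 7.638e-03 mm/s.
R = 7.638e-03 × 3600 = 27.5 mm/hr.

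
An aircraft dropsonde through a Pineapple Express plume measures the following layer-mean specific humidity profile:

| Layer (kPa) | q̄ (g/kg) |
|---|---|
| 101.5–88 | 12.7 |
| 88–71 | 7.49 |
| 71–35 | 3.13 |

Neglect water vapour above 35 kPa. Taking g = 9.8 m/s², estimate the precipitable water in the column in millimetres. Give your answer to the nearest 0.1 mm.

Precipitable water is the column-integrated vapour mass per unit area: PW = (1/g) Σ q̄ Δp, with q in kg/kg and Δp in Pa (1 kg/m² of water = 1 mm).
Layer 101.5–88 kPa: Δp = 135 hPa = 13500 Pa, q̄ = 0.0127 kg/kg → 0.0127 × 13500 / 9.8 = 17.49 mm
Layer 88–71 kPa: Δp = 170 hPa = 17000 Pa, q̄ = 0.00749 kg/kg → 0.00749 × 17000 / 9.8 = 12.99 mm
Layer 71–35 kPa: Δp = 360 hPa = 36000 Pa, q̄ = 0.00313 kg/kg → 0.00313 × 36000 / 9.8 = 11.50 mm
PW = 17.49 + 12.99 + 11.50 = 41.98 ≈ 42.0 mm.

PW ≈ 42.0 mm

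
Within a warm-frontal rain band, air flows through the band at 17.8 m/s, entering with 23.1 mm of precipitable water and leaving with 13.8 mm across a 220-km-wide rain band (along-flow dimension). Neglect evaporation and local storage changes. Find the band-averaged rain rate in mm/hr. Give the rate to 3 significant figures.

Column moisture flux per unit crosswind length is F = V × PW.
Inflow: F_in = 17.8 × 23.1 = 411.18 mm·m/s
Outflow: F_out = 17.8 × 13.8 = 245.64 mm·m/s
Steady-state rate R = (F_in − F_out)/L = (411.18 − 245.64) / 220000 m = 7.525e-04 mm/s.
R = 7.525e-04 × 3600 = 2.71 mm/hr.

R ≈ 2.71 mm/hr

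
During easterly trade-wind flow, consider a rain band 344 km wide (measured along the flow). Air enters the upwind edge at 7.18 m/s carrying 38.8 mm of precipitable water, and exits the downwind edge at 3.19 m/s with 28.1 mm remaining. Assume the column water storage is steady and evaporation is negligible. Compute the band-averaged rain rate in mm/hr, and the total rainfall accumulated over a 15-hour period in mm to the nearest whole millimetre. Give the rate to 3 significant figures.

Column moisture flux per unit crosswind length is F = V × PW.
Inflow: F_in = 7.18 × 38.8 = 278.584 mm·m/s
Outflow: F_out = 3.19 × 28.1 = 89.639 mm·m/s
Steady-state rate R = (F_in − F_out)/L = (278.584 − 89.639) / 344000 m = 5.493e-04 mm/s.
R = 5.493e-04 × 3600 = 1.98 mm/hr.
Over 15 h: total = 1.98 × 15 = 29.7 ≈ 30 mm.

R ≈ 1.98 mm/hr; total ≈ 30 mm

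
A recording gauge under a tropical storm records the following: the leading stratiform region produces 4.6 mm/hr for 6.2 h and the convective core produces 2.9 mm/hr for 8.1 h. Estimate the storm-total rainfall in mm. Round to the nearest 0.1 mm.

total ≈ 52.0 mm

Total = Σ Rᵢ Δtᵢ = 4.6 × 6.2 + 2.9 × 8.1
      = 28.52 + 23.49 = 52.0 mm.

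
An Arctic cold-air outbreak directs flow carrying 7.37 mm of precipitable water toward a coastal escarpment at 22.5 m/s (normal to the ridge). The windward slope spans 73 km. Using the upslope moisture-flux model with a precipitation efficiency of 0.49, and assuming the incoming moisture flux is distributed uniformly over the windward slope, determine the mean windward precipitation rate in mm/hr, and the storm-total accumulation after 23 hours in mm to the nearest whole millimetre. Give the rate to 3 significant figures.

R ≈ 4.01 mm/hr; total ≈ 92 mm

Incoming column moisture flux per unit ridge length: F = V × PW = 22.5 × 7.37 = 165.825 mm·m/s.
Spread over the 73 km slope with efficiency ε = 0.49: R = ε·F/W = 0.49 × 165.825 / 73000 m = 1.113e-03 mm/s.
R = 1.113e-03 × 3600 = 4.01 mm/hr.
Over 23 h: total = 4.01 × 23 = 92.23 ≈ 92 mm.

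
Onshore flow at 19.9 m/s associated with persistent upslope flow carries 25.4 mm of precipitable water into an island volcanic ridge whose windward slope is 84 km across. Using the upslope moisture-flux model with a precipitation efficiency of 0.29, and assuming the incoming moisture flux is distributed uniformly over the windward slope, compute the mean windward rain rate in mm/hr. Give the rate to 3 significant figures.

R ≈ 6.28 mm/hr

Incoming column moisture flux per unit ridge length: F = V × PW = 19.9 × 25.4 = 505.46 mm·m/s.
Spread over the 84 km slope with efficiency ε = 0.29: R = ε·F/W = 0.29 × 505.46 / 84000 m = 1.745e-03 mm/s.
R = 1.745e-03 × 3600 = 6.28 mm/hr.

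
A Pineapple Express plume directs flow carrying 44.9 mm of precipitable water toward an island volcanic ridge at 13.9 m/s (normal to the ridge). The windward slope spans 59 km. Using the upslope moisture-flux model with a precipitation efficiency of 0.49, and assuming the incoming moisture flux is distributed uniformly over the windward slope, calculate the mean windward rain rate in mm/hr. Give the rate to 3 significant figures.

R ≈ 18.7 mm/hr

Incoming column moisture flux per unit ridge length: F = V × PW = 13.9 × 44.9 = 624.11 mm·m/s.
Spread over the 59 km slope with efficiency ε = 0.49: R = ε·F/W = 0.49 × 624.11 / 59000 m = 5.183e-03 mm/s.
R = 5.183e-03 × 3600 = 18.7 mm/hr.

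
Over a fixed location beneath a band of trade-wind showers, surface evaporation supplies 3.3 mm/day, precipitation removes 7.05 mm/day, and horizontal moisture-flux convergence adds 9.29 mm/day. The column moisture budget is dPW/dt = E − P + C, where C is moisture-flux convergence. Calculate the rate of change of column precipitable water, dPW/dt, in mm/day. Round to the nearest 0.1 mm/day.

dPW/dt = E − P + C = 3.3 − 7.05 + (9.29) = 5.5 mm/day.

dPW/dt ≈ 5.5 mm/day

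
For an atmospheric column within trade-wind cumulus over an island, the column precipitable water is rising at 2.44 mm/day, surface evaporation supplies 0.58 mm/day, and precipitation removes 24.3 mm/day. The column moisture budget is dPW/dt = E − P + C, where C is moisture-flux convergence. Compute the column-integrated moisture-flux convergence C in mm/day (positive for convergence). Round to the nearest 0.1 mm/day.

C ≈ 26.2 mm/day

dPW/dt = +2.44 mm/day.
C = dPW/dt − E + P = (+2.44) − 0.58 + 24.3 = 26.2 mm/day.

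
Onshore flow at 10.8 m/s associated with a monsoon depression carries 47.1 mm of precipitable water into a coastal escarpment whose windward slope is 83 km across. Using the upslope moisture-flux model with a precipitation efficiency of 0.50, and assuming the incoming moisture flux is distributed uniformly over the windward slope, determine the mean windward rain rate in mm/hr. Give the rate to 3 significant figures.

Incoming column moisture flux per unit ridge length: F = V × PW = 10.8 × 47.1 = 508.68 mm·m/s.
Spread over the 83 km slope with efficiency ε = 0.50: R = ε·F/W = 0.50 × 508.68 / 83000 m = 3.064e-03 mm/s.
R = 3.064e-03 × 3600 = 11.0 mm/hr.

R ≈ 11.0 mm/hr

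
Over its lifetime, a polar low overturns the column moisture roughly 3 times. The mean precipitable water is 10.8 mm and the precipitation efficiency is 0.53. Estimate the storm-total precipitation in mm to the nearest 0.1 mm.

Each cycle deposits ε × PW = 0.53 × 10.8 = 5.724 mm.
Over 3 cycles: 3 × 5.724 = 17.2 mm.

precipitation ≈ 17.2 mm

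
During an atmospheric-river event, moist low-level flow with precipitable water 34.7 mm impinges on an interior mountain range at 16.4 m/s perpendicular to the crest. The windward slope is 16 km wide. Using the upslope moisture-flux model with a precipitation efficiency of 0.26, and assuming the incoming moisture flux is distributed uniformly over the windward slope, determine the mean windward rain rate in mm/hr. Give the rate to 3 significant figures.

Incoming column moisture flux per unit ridge length: F = V × PW = 16.4 × 34.7 = 569.08 mm·m/s.
Spread over the 16 km slope with efficiency ε = 0.26: R = ε·F/W = 0.26 × 569.08 / 16000 m = 9.248e-03 mm/s.
R = 9.248e-03 × 3600 = 33.3 mm/hr.

R ≈ 33.3 mm/hr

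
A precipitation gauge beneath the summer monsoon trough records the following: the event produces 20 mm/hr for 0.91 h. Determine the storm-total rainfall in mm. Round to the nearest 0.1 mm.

Total = Σ Rᵢ Δtᵢ = 20 × 0.91
      = 18.2 = 18.2 mm.

total ≈ 18.2 mm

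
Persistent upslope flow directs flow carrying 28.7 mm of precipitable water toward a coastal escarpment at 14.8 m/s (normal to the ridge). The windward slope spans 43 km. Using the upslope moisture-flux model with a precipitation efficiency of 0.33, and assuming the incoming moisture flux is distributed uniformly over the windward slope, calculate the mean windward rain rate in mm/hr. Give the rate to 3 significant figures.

R ≈ 11.7 mm/hr

Incoming column moisture flux per unit ridge length: F = V × PW = 14.8 × 28.7 = 424.76 mm·m/s.
Spread over the 43 km slope with efficiency ε = 0.33: R = ε·F/W = 0.33 × 424.76 / 43000 m = 3.260e-03 mm/s.
R = 3.260e-03 × 3600 = 11.7 mm/hr.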